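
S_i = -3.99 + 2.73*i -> [-3.99, -1.26, 1.47, 4.2, 6.93]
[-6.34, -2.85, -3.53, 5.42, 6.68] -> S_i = Random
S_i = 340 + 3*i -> [340, 343, 346, 349, 352]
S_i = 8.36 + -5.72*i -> [8.36, 2.64, -3.08, -8.8, -14.52]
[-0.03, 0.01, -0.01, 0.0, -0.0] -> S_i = -0.03*(-0.42)^i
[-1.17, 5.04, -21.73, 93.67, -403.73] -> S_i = -1.17*(-4.31)^i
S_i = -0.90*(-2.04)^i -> [-0.9, 1.84, -3.75, 7.64, -15.59]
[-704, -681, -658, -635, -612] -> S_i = -704 + 23*i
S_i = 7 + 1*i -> [7, 8, 9, 10, 11]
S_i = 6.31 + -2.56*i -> [6.31, 3.75, 1.19, -1.37, -3.93]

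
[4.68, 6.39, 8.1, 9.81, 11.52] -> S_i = 4.68 + 1.71*i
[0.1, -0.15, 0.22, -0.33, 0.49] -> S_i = 0.10*(-1.49)^i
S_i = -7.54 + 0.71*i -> [-7.54, -6.83, -6.12, -5.41, -4.7]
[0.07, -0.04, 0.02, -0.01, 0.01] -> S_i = 0.07*(-0.53)^i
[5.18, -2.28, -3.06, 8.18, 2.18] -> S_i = Random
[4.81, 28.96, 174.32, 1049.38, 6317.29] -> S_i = 4.81*6.02^i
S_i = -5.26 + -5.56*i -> [-5.26, -10.82, -16.38, -21.94, -27.5]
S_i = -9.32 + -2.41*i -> [-9.32, -11.73, -14.14, -16.55, -18.96]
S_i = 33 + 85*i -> [33, 118, 203, 288, 373]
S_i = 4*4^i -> [4, 16, 64, 256, 1024]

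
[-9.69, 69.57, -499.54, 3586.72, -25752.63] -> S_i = -9.69*(-7.18)^i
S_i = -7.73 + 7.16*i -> [-7.73, -0.57, 6.59, 13.75, 20.91]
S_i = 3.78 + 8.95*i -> [3.78, 12.73, 21.68, 30.63, 39.58]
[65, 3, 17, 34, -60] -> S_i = Random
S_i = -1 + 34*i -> [-1, 33, 67, 101, 135]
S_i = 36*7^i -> [36, 252, 1764, 12348, 86436]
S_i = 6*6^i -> [6, 36, 216, 1296, 7776]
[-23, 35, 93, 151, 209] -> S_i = -23 + 58*i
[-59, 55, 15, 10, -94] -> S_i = Random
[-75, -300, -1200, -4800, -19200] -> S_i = -75*4^i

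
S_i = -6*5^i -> [-6, -30, -150, -750, -3750]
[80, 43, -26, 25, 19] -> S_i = Random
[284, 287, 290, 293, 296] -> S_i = 284 + 3*i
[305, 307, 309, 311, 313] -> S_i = 305 + 2*i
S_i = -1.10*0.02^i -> [-1.1, -0.02, -0.0, -0.0, -0.0]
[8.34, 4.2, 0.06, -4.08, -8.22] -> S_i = 8.34 + -4.14*i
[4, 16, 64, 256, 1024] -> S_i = 4*4^i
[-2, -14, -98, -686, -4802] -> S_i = -2*7^i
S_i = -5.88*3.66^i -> [-5.88, -21.52, -78.77, -288.28, -1055.12]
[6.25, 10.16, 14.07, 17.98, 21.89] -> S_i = 6.25 + 3.91*i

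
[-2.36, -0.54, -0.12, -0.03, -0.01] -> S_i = -2.36*0.23^i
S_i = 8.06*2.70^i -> [8.06, 21.76, 58.76, 158.64, 428.34]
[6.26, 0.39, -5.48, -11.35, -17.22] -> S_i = 6.26 + -5.87*i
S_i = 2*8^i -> [2, 16, 128, 1024, 8192]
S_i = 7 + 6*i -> [7, 13, 19, 25, 31]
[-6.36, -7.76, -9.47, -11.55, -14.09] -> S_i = -6.36*1.22^i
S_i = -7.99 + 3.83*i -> [-7.99, -4.16, -0.33, 3.5, 7.33]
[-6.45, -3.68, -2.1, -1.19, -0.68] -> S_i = -6.45*0.57^i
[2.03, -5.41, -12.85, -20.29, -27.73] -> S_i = 2.03 + -7.44*i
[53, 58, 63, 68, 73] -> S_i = 53 + 5*i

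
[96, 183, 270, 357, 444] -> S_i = 96 + 87*i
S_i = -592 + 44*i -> [-592, -548, -504, -460, -416]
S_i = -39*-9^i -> [-39, 351, -3159, 28431, -255879]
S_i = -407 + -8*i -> [-407, -415, -423, -431, -439]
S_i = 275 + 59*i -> [275, 334, 393, 452, 511]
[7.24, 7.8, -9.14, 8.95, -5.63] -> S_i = Random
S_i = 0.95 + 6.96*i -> [0.95, 7.91, 14.87, 21.83, 28.79]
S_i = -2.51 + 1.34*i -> [-2.51, -1.17, 0.17, 1.51, 2.85]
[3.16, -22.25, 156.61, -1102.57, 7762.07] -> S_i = 3.16*(-7.04)^i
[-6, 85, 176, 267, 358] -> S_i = -6 + 91*i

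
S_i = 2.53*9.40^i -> [2.53, 23.78, 223.55, 2101.38, 19752.95]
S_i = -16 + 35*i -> [-16, 19, 54, 89, 124]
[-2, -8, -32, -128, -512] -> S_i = -2*4^i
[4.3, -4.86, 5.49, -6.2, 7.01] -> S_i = 4.30*(-1.13)^i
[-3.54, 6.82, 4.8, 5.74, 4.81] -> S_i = Random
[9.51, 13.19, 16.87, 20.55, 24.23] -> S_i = 9.51 + 3.68*i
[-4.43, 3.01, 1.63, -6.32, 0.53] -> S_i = Random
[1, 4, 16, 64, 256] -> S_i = 1*4^i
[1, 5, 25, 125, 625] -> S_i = 1*5^i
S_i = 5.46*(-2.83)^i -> [5.46, -15.45, 43.73, -123.75, 350.22]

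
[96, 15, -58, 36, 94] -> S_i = Random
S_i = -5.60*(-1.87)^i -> [-5.6, 10.47, -19.58, 36.62, -68.48]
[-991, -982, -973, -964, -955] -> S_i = -991 + 9*i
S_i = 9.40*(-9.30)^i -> [9.4, -87.42, 813.01, -7560.96, 70316.89]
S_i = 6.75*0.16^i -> [6.75, 1.08, 0.17, 0.03, 0.0]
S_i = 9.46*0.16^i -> [9.46, 1.51, 0.24, 0.04, 0.01]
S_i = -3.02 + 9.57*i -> [-3.02, 6.55, 16.12, 25.69, 35.26]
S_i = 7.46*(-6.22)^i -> [7.46, -46.4, 288.62, -1795.19, 11166.07]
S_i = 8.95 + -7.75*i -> [8.95, 1.2, -6.55, -14.3, -22.05]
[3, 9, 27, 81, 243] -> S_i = 3*3^i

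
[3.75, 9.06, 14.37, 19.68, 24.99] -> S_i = 3.75 + 5.31*i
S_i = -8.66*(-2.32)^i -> [-8.66, 20.09, -46.61, 108.14, -250.88]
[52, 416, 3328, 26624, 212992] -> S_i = 52*8^i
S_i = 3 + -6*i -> [3, -3, -9, -15, -21]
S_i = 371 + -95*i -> [371, 276, 181, 86, -9]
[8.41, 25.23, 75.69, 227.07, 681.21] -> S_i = 8.41*3.00^i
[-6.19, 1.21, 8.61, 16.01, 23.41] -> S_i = -6.19 + 7.40*i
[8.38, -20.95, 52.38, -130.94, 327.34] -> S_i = 8.38*(-2.50)^i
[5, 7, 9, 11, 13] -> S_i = 5 + 2*i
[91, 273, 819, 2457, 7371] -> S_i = 91*3^i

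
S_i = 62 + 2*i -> [62, 64, 66, 68, 70]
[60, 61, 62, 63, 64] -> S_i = 60 + 1*i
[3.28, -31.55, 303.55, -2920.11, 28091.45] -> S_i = 3.28*(-9.62)^i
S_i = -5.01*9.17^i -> [-5.01, -45.94, -421.29, -3863.19, -35425.42]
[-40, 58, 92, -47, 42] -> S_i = Random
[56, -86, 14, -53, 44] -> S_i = Random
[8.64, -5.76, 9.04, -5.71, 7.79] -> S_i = Random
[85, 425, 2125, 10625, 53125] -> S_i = 85*5^i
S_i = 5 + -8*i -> [5, -3, -11, -19, -27]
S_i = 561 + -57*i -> [561, 504, 447, 390, 333]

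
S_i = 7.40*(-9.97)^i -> [7.4, -73.78, 735.57, -7333.6, 73115.99]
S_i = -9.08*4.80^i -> [-9.08, -43.58, -209.2, -1004.18, -4820.04]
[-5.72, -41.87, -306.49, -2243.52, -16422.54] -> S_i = -5.72*7.32^i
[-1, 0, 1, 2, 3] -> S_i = -1 + 1*i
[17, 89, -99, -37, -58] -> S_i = Random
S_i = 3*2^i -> [3, 6, 12, 24, 48]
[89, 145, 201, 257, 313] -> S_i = 89 + 56*i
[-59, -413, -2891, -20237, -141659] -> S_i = -59*7^i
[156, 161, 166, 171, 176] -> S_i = 156 + 5*i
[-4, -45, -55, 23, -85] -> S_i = Random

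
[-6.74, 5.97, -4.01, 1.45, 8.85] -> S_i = Random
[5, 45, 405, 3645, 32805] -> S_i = 5*9^i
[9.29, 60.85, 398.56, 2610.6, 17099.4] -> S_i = 9.29*6.55^i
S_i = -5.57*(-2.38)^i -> [-5.57, 13.26, -31.55, 75.09, -178.72]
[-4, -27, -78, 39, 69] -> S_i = Random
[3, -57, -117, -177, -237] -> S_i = 3 + -60*i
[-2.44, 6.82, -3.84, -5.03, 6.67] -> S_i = Random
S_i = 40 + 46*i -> [40, 86, 132, 178, 224]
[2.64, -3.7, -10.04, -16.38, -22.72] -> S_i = 2.64 + -6.34*i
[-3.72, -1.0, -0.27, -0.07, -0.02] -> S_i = -3.72*0.27^i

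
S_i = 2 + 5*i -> [2, 7, 12, 17, 22]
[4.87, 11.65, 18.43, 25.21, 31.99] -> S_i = 4.87 + 6.78*i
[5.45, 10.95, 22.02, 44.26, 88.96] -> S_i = 5.45*2.01^i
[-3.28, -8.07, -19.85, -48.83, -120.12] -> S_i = -3.28*2.46^i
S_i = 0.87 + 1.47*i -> [0.87, 2.34, 3.81, 5.28, 6.75]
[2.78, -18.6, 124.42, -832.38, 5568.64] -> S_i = 2.78*(-6.69)^i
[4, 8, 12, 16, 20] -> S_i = 4 + 4*i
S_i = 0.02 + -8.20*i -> [0.02, -8.18, -16.38, -24.58, -32.78]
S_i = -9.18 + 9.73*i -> [-9.18, 0.55, 10.28, 20.01, 29.74]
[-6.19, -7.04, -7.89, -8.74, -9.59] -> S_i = -6.19 + -0.85*i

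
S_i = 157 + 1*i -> [157, 158, 159, 160, 161]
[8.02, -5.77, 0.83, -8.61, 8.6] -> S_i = Random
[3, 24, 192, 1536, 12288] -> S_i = 3*8^i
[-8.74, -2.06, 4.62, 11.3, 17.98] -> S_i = -8.74 + 6.68*i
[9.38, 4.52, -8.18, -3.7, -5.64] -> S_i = Random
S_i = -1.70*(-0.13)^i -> [-1.7, 0.22, -0.03, 0.0, -0.0]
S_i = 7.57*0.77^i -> [7.57, 5.83, 4.49, 3.46, 2.66]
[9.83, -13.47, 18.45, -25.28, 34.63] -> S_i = 9.83*(-1.37)^i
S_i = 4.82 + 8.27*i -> [4.82, 13.09, 21.36, 29.63, 37.9]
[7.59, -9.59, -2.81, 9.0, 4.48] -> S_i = Random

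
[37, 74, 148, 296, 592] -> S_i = 37*2^i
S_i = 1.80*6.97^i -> [1.8, 12.55, 87.45, 609.5, 4248.19]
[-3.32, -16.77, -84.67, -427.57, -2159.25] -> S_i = -3.32*5.05^i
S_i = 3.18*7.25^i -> [3.18, 23.06, 167.15, 1211.83, 8785.76]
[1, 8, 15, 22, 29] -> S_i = 1 + 7*i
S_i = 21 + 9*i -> [21, 30, 39, 48, 57]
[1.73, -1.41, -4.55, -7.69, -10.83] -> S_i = 1.73 + -3.14*i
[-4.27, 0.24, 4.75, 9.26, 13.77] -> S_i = -4.27 + 4.51*i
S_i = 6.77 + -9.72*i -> [6.77, -2.95, -12.67, -22.39, -32.11]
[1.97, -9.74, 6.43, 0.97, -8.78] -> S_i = Random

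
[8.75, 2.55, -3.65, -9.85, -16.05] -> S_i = 8.75 + -6.20*i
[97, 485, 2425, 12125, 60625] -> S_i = 97*5^i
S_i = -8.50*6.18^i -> [-8.5, -52.53, -324.64, -2006.25, -12398.61]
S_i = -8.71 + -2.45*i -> [-8.71, -11.16, -13.61, -16.06, -18.51]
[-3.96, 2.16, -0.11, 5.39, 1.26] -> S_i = Random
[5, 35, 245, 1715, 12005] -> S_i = 5*7^i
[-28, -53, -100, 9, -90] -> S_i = Random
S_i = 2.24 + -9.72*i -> [2.24, -7.48, -17.2, -26.92, -36.64]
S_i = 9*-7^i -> [9, -63, 441, -3087, 21609]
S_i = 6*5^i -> [6, 30, 150, 750, 3750]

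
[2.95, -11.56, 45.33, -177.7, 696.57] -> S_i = 2.95*(-3.92)^i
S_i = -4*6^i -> [-4, -24, -144, -864, -5184]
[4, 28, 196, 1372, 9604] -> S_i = 4*7^i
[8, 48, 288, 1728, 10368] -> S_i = 8*6^i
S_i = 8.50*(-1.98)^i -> [8.5, -16.83, 33.32, -65.98, 130.64]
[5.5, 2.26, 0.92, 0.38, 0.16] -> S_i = 5.50*0.41^i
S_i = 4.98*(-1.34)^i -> [4.98, -6.67, 8.94, -11.98, 16.06]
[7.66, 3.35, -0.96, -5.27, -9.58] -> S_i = 7.66 + -4.31*i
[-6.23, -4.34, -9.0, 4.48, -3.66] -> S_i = Random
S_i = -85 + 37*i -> [-85, -48, -11, 26, 63]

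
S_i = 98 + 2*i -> [98, 100, 102, 104, 106]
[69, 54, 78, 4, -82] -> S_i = Random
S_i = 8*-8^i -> [8, -64, 512, -4096, 32768]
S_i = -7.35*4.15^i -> [-7.35, -30.5, -126.59, -525.33, -2180.12]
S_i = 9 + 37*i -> [9, 46, 83, 120, 157]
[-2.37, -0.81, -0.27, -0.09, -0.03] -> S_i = -2.37*0.34^i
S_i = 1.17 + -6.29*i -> [1.17, -5.12, -11.41, -17.7, -23.99]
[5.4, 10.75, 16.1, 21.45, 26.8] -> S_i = 5.40 + 5.35*i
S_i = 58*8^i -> [58, 464, 3712, 29696, 237568]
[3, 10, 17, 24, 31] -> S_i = 3 + 7*i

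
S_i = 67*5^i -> [67, 335, 1675, 8375, 41875]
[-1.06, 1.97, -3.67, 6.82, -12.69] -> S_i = -1.06*(-1.86)^i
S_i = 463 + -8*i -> [463, 455, 447, 439, 431]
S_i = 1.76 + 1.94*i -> [1.76, 3.7, 5.64, 7.58, 9.52]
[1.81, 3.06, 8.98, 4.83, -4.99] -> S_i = Random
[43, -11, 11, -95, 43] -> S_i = Random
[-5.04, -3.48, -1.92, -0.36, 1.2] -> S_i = -5.04 + 1.56*i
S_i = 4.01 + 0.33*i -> [4.01, 4.34, 4.67, 5.0, 5.33]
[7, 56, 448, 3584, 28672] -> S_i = 7*8^i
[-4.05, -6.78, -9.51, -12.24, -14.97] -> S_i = -4.05 + -2.73*i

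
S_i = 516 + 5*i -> [516, 521, 526, 531, 536]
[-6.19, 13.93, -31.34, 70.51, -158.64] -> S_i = -6.19*(-2.25)^i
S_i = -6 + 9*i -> [-6, 3, 12, 21, 30]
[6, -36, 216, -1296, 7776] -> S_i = 6*-6^i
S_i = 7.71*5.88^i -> [7.71, 45.33, 266.57, 1567.42, 9216.45]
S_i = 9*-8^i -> [9, -72, 576, -4608, 36864]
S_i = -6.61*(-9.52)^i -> [-6.61, 62.93, -599.07, 5703.12, -54293.68]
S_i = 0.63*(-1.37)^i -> [0.63, -0.86, 1.18, -1.62, 2.22]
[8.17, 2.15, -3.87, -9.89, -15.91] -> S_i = 8.17 + -6.02*i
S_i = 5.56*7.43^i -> [5.56, 41.31, 306.94, 2280.56, 16944.55]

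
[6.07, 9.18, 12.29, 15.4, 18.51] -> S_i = 6.07 + 3.11*i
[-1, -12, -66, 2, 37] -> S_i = Random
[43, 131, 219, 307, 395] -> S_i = 43 + 88*i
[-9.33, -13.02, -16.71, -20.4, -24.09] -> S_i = -9.33 + -3.69*i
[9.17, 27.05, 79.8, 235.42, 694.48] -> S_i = 9.17*2.95^i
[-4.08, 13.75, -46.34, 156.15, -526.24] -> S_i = -4.08*(-3.37)^i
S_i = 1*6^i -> [1, 6, 36, 216, 1296]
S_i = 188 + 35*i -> [188, 223, 258, 293, 328]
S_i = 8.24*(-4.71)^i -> [8.24, -38.81, 182.8, -860.97, 4055.19]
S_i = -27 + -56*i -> [-27, -83, -139, -195, -251]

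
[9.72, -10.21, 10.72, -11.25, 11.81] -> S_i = 9.72*(-1.05)^i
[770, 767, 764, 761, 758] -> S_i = 770 + -3*i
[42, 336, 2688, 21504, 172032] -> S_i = 42*8^i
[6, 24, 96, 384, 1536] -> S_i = 6*4^i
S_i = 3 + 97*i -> [3, 100, 197, 294, 391]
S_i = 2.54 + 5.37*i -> [2.54, 7.91, 13.28, 18.65, 24.02]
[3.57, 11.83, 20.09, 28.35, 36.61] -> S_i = 3.57 + 8.26*i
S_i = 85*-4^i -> [85, -340, 1360, -5440, 21760]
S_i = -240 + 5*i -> [-240, -235, -230, -225, -220]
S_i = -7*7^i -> [-7, -49, -343, -2401, -16807]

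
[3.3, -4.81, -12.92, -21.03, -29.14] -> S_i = 3.30 + -8.11*i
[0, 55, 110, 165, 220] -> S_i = 0 + 55*i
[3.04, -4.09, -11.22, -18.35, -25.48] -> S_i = 3.04 + -7.13*i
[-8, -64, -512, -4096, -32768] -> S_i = -8*8^i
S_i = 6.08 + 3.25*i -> [6.08, 9.33, 12.58, 15.83, 19.08]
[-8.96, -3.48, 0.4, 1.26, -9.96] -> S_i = Random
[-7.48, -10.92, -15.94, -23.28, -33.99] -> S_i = -7.48*1.46^i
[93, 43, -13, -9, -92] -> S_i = Random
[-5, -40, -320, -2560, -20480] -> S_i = -5*8^i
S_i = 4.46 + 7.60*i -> [4.46, 12.06, 19.66, 27.26, 34.86]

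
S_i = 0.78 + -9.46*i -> [0.78, -8.68, -18.14, -27.6, -37.06]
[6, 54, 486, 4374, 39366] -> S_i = 6*9^i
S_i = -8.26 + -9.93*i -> [-8.26, -18.19, -28.12, -38.05, -47.98]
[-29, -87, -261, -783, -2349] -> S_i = -29*3^i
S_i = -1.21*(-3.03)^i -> [-1.21, 3.67, -11.11, 33.66, -101.99]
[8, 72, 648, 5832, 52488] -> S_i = 8*9^i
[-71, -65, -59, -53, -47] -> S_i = -71 + 6*i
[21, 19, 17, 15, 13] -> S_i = 21 + -2*i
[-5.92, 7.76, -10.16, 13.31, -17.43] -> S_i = -5.92*(-1.31)^i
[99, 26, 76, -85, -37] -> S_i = Random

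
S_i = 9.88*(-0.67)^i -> [9.88, -6.62, 4.44, -2.97, 1.99]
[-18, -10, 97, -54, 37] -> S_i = Random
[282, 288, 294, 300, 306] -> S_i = 282 + 6*i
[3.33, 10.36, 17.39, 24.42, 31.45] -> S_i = 3.33 + 7.03*i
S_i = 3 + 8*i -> [3, 11, 19, 27, 35]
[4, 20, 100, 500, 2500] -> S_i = 4*5^i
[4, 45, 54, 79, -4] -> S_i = Random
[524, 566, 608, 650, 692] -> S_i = 524 + 42*i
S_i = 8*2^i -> [8, 16, 32, 64, 128]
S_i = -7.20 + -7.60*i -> [-7.2, -14.8, -22.4, -30.0, -37.6]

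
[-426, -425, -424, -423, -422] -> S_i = -426 + 1*i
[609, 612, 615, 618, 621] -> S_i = 609 + 3*i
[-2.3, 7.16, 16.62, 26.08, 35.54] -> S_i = -2.30 + 9.46*i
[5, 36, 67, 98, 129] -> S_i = 5 + 31*i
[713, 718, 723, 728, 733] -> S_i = 713 + 5*i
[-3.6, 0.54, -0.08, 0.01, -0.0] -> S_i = -3.60*(-0.15)^i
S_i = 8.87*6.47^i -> [8.87, 57.39, 371.31, 2402.35, 15543.21]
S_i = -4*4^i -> [-4, -16, -64, -256, -1024]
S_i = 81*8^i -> [81, 648, 5184, 41472, 331776]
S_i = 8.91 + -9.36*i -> [8.91, -0.45, -9.81, -19.17, -28.53]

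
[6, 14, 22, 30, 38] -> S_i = 6 + 8*i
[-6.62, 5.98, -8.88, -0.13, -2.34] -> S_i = Random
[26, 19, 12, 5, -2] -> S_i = 26 + -7*i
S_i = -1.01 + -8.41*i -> [-1.01, -9.42, -17.83, -26.24, -34.65]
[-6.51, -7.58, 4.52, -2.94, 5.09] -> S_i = Random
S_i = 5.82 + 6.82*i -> [5.82, 12.64, 19.46, 26.28, 33.1]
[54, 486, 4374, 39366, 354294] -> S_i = 54*9^i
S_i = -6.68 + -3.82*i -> [-6.68, -10.5, -14.32, -18.14, -21.96]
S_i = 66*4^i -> [66, 264, 1056, 4224, 16896]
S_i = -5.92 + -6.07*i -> [-5.92, -11.99, -18.06, -24.13, -30.2]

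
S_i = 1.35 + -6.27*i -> [1.35, -4.92, -11.19, -17.46, -23.73]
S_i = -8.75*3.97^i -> [-8.75, -34.74, -137.91, -547.49, -2173.55]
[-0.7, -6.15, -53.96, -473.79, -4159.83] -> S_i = -0.70*8.78^i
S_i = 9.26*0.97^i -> [9.26, 8.98, 8.71, 8.45, 8.2]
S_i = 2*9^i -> [2, 18, 162, 1458, 13122]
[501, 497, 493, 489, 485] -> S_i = 501 + -4*i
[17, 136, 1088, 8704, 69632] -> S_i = 17*8^i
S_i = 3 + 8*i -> [3, 11, 19, 27, 35]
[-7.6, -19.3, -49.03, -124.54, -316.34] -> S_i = -7.60*2.54^i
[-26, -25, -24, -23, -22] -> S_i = -26 + 1*i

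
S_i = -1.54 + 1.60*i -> [-1.54, 0.06, 1.66, 3.26, 4.86]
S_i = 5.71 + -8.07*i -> [5.71, -2.36, -10.43, -18.5, -26.57]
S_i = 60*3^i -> [60, 180, 540, 1620, 4860]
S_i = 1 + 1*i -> [1, 2, 3, 4, 5]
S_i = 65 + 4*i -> [65, 69, 73, 77, 81]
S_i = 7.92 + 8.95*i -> [7.92, 16.87, 25.82, 34.77, 43.72]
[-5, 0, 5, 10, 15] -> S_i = -5 + 5*i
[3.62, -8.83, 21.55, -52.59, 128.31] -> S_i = 3.62*(-2.44)^i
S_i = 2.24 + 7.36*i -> [2.24, 9.6, 16.96, 24.32, 31.68]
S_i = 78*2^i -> [78, 156, 312, 624, 1248]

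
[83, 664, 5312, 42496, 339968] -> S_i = 83*8^i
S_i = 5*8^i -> [5, 40, 320, 2560, 20480]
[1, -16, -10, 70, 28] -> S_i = Random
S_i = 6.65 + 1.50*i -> [6.65, 8.15, 9.65, 11.15, 12.65]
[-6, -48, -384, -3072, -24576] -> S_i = -6*8^i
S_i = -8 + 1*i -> [-8, -7, -6, -5, -4]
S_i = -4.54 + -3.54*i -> [-4.54, -8.08, -11.62, -15.16, -18.7]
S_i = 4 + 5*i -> [4, 9, 14, 19, 24]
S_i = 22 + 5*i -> [22, 27, 32, 37, 42]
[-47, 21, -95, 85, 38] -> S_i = Random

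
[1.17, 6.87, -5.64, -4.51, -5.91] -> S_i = Random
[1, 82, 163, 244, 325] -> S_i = 1 + 81*i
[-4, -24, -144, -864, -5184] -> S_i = -4*6^i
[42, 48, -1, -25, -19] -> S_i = Random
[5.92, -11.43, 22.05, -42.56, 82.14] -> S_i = 5.92*(-1.93)^i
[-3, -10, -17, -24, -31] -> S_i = -3 + -7*i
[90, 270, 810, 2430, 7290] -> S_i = 90*3^i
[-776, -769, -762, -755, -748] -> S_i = -776 + 7*i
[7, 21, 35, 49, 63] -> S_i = 7 + 14*i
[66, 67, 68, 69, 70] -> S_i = 66 + 1*i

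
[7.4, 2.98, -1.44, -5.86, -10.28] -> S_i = 7.40 + -4.42*i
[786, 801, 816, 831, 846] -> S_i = 786 + 15*i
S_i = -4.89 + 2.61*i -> [-4.89, -2.28, 0.33, 2.94, 5.55]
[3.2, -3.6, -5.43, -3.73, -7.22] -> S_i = Random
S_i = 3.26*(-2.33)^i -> [3.26, -7.6, 17.7, -41.24, 96.08]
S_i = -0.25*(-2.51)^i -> [-0.25, 0.63, -1.58, 3.95, -9.92]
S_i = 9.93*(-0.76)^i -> [9.93, -7.55, 5.74, -4.36, 3.31]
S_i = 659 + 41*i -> [659, 700, 741, 782, 823]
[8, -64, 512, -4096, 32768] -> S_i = 8*-8^i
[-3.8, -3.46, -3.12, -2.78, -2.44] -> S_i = -3.80 + 0.34*i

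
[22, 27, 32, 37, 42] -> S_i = 22 + 5*i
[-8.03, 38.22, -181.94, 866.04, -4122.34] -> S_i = -8.03*(-4.76)^i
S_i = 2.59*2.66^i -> [2.59, 6.89, 18.33, 48.75, 129.67]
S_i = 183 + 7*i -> [183, 190, 197, 204, 211]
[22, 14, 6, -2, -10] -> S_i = 22 + -8*i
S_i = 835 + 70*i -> [835, 905, 975, 1045, 1115]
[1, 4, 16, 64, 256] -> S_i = 1*4^i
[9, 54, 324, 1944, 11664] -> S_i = 9*6^i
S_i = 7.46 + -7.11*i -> [7.46, 0.35, -6.76, -13.87, -20.98]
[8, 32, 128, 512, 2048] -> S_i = 8*4^i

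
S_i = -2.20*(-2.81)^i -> [-2.2, 6.18, -17.37, 48.81, -137.17]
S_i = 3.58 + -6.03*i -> [3.58, -2.45, -8.48, -14.51, -20.54]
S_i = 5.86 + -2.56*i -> [5.86, 3.3, 0.74, -1.82, -4.38]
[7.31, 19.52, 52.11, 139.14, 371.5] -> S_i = 7.31*2.67^i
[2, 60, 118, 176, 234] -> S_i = 2 + 58*i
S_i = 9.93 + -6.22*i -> [9.93, 3.71, -2.51, -8.73, -14.95]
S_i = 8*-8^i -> [8, -64, 512, -4096, 32768]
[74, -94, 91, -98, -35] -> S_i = Random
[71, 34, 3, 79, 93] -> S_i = Random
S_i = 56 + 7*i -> [56, 63, 70, 77, 84]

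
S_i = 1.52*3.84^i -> [1.52, 5.84, 22.41, 86.07, 330.5]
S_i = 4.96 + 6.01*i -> [4.96, 10.97, 16.98, 22.99, 29.0]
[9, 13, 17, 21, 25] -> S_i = 9 + 4*i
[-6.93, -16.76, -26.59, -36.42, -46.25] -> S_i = -6.93 + -9.83*i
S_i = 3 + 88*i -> [3, 91, 179, 267, 355]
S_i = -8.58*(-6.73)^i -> [-8.58, 57.74, -388.61, 2615.37, -17601.41]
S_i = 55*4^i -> [55, 220, 880, 3520, 14080]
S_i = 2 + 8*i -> [2, 10, 18, 26, 34]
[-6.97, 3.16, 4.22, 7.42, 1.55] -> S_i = Random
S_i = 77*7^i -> [77, 539, 3773, 26411, 184877]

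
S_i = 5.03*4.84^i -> [5.03, 24.35, 117.83, 570.3, 2760.26]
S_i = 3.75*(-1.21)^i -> [3.75, -4.54, 5.49, -6.64, 8.04]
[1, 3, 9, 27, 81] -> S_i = 1*3^i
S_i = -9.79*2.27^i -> [-9.79, -22.22, -50.45, -114.51, -259.95]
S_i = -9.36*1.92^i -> [-9.36, -17.97, -34.5, -66.25, -127.2]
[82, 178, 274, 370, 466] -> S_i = 82 + 96*i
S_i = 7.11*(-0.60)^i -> [7.11, -4.27, 2.56, -1.54, 0.92]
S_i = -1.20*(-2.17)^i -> [-1.2, 2.6, -5.65, 12.26, -26.61]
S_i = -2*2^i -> [-2, -4, -8, -16, -32]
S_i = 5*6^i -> [5, 30, 180, 1080, 6480]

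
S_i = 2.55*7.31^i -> [2.55, 18.64, 136.26, 996.08, 7281.31]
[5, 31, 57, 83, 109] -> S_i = 5 + 26*i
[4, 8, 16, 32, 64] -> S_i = 4*2^i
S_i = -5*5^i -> [-5, -25, -125, -625, -3125]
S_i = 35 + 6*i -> [35, 41, 47, 53, 59]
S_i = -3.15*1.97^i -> [-3.15, -6.21, -12.22, -24.08, -47.44]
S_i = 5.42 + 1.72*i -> [5.42, 7.14, 8.86, 10.58, 12.3]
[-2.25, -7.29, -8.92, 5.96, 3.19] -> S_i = Random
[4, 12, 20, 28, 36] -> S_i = 4 + 8*i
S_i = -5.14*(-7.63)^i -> [-5.14, 39.22, -299.23, 2283.16, -17420.53]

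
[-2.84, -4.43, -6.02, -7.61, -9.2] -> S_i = -2.84 + -1.59*i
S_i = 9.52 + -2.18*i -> [9.52, 7.34, 5.16, 2.98, 0.8]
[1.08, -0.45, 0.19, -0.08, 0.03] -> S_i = 1.08*(-0.42)^i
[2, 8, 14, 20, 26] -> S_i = 2 + 6*i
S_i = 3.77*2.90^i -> [3.77, 10.93, 31.71, 91.95, 266.64]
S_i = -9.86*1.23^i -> [-9.86, -12.13, -14.92, -18.35, -22.57]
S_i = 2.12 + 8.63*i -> [2.12, 10.75, 19.38, 28.01, 36.64]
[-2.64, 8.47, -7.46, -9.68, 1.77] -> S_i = Random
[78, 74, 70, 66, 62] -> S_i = 78 + -4*i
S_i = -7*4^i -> [-7, -28, -112, -448, -1792]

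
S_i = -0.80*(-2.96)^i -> [-0.8, 2.37, -7.01, 20.75, -61.41]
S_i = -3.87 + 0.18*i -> [-3.87, -3.69, -3.51, -3.33, -3.15]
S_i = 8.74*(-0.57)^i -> [8.74, -4.98, 2.84, -1.62, 0.92]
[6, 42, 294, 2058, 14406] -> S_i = 6*7^i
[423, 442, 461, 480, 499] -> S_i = 423 + 19*i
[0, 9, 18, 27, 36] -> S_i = 0 + 9*i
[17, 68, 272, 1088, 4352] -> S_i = 17*4^i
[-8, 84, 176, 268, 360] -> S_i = -8 + 92*i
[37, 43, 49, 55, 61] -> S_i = 37 + 6*i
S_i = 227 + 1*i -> [227, 228, 229, 230, 231]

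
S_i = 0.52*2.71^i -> [0.52, 1.41, 3.82, 10.35, 28.05]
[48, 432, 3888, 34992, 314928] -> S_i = 48*9^i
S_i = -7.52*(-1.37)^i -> [-7.52, 10.3, -14.11, 19.34, -26.49]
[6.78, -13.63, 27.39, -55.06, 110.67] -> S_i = 6.78*(-2.01)^i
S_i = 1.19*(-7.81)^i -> [1.19, -9.29, 72.59, -566.89, 4427.42]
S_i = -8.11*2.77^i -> [-8.11, -22.46, -62.23, -172.37, -477.46]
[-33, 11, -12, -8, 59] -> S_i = Random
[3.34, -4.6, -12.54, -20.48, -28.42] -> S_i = 3.34 + -7.94*i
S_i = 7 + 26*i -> [7, 33, 59, 85, 111]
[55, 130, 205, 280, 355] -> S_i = 55 + 75*i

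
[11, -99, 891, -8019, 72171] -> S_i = 11*-9^i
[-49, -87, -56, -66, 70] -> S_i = Random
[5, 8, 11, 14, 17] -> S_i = 5 + 3*i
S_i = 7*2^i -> [7, 14, 28, 56, 112]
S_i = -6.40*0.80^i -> [-6.4, -5.12, -4.1, -3.28, -2.62]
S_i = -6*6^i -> [-6, -36, -216, -1296, -7776]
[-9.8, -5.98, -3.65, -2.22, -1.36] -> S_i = -9.80*0.61^i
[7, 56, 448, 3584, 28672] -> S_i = 7*8^i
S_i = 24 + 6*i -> [24, 30, 36, 42, 48]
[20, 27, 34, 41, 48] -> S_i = 20 + 7*i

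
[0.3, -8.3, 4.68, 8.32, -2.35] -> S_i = Random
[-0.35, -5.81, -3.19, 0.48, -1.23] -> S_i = Random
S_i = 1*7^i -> [1, 7, 49, 343, 2401]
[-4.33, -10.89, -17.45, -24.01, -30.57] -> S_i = -4.33 + -6.56*i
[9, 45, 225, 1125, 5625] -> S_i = 9*5^i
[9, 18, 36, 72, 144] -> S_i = 9*2^i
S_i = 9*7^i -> [9, 63, 441, 3087, 21609]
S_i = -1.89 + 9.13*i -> [-1.89, 7.24, 16.37, 25.5, 34.63]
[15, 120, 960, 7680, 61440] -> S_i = 15*8^i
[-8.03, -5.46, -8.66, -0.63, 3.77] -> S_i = Random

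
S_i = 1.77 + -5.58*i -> [1.77, -3.81, -9.39, -14.97, -20.55]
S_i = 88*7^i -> [88, 616, 4312, 30184, 211288]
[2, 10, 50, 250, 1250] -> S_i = 2*5^i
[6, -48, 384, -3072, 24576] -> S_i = 6*-8^i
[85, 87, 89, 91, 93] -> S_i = 85 + 2*i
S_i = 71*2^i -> [71, 142, 284, 568, 1136]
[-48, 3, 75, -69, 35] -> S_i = Random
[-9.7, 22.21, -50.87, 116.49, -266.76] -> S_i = -9.70*(-2.29)^i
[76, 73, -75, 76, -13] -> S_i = Random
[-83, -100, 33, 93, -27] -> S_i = Random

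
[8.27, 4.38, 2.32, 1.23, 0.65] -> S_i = 8.27*0.53^i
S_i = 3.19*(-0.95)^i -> [3.19, -3.03, 2.88, -2.74, 2.6]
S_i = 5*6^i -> [5, 30, 180, 1080, 6480]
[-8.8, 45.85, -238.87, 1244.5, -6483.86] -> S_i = -8.80*(-5.21)^i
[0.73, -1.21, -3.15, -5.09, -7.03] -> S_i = 0.73 + -1.94*i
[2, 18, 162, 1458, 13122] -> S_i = 2*9^i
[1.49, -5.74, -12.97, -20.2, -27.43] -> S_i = 1.49 + -7.23*i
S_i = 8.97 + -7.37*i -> [8.97, 1.6, -5.77, -13.14, -20.51]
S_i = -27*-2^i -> [-27, 54, -108, 216, -432]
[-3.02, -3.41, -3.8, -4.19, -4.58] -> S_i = -3.02 + -0.39*i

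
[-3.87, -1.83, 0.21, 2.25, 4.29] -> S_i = -3.87 + 2.04*i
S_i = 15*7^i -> [15, 105, 735, 5145, 36015]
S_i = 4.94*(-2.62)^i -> [4.94, -12.94, 33.91, -88.84, 232.77]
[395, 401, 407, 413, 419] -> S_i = 395 + 6*i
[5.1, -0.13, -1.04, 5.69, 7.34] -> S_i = Random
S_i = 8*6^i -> [8, 48, 288, 1728, 10368]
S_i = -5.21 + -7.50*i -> [-5.21, -12.71, -20.21, -27.71, -35.21]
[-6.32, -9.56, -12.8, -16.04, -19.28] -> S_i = -6.32 + -3.24*i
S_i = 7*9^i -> [7, 63, 567, 5103, 45927]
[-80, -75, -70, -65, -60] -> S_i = -80 + 5*i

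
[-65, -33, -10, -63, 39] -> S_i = Random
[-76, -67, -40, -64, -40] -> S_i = Random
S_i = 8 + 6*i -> [8, 14, 20, 26, 32]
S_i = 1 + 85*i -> [1, 86, 171, 256, 341]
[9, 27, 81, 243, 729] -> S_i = 9*3^i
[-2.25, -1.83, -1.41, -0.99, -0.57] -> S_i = -2.25 + 0.42*i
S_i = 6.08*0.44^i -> [6.08, 2.68, 1.18, 0.52, 0.23]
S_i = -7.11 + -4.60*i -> [-7.11, -11.71, -16.31, -20.91, -25.51]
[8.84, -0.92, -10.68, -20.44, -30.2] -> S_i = 8.84 + -9.76*i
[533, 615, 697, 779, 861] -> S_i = 533 + 82*i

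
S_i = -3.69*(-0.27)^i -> [-3.69, 1.0, -0.27, 0.07, -0.02]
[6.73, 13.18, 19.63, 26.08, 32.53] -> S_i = 6.73 + 6.45*i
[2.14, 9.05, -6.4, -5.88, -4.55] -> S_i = Random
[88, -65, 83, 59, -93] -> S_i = Random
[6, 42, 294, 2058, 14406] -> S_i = 6*7^i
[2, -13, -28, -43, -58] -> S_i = 2 + -15*i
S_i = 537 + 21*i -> [537, 558, 579, 600, 621]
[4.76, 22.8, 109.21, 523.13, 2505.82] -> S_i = 4.76*4.79^i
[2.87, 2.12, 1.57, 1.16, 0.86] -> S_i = 2.87*0.74^i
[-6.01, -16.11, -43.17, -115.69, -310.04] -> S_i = -6.01*2.68^i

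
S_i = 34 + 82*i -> [34, 116, 198, 280, 362]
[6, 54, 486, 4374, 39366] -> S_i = 6*9^i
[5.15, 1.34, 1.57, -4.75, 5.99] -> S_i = Random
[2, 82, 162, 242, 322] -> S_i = 2 + 80*i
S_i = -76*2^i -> [-76, -152, -304, -608, -1216]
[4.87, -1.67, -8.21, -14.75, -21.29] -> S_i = 4.87 + -6.54*i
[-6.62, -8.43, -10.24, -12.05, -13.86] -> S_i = -6.62 + -1.81*i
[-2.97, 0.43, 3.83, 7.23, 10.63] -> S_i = -2.97 + 3.40*i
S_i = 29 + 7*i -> [29, 36, 43, 50, 57]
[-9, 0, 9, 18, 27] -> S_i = -9 + 9*i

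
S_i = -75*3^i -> [-75, -225, -675, -2025, -6075]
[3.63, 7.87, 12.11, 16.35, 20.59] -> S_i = 3.63 + 4.24*i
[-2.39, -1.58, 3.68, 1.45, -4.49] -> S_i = Random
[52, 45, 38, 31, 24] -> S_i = 52 + -7*i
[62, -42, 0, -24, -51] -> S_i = Random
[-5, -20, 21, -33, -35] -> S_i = Random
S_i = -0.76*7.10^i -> [-0.76, -5.4, -38.31, -272.01, -1931.29]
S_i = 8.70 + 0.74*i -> [8.7, 9.44, 10.18, 10.92, 11.66]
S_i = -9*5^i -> [-9, -45, -225, -1125, -5625]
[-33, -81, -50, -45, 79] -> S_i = Random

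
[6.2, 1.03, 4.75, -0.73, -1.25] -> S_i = Random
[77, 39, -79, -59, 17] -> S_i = Random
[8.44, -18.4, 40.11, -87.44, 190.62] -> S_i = 8.44*(-2.18)^i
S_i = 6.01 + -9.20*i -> [6.01, -3.19, -12.39, -21.59, -30.79]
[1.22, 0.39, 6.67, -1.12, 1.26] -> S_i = Random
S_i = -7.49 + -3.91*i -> [-7.49, -11.4, -15.31, -19.22, -23.13]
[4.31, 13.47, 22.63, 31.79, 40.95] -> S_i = 4.31 + 9.16*i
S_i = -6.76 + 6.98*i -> [-6.76, 0.22, 7.2, 14.18, 21.16]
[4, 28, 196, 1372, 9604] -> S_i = 4*7^i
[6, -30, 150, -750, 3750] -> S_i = 6*-5^i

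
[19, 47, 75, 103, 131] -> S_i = 19 + 28*i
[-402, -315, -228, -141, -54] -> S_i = -402 + 87*i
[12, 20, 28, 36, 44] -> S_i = 12 + 8*i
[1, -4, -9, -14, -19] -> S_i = 1 + -5*i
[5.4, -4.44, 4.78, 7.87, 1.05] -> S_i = Random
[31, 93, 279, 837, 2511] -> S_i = 31*3^i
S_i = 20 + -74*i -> [20, -54, -128, -202, -276]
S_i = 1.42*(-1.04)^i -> [1.42, -1.48, 1.54, -1.6, 1.66]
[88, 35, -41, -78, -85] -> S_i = Random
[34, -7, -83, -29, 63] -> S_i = Random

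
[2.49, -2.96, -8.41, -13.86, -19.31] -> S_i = 2.49 + -5.45*i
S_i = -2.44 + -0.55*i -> [-2.44, -2.99, -3.54, -4.09, -4.64]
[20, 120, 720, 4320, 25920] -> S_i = 20*6^i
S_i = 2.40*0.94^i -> [2.4, 2.26, 2.12, 1.99, 1.87]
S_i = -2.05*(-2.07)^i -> [-2.05, 4.24, -8.78, 18.18, -37.64]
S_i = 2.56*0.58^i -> [2.56, 1.48, 0.86, 0.5, 0.29]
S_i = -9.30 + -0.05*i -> [-9.3, -9.35, -9.4, -9.45, -9.5]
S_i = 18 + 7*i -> [18, 25, 32, 39, 46]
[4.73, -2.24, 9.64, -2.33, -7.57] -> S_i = Random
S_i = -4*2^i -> [-4, -8, -16, -32, -64]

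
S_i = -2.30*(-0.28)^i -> [-2.3, 0.64, -0.18, 0.05, -0.01]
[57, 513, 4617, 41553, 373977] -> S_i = 57*9^i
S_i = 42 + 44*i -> [42, 86, 130, 174, 218]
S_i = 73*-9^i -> [73, -657, 5913, -53217, 478953]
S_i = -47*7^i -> [-47, -329, -2303, -16121, -112847]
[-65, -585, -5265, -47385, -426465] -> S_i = -65*9^i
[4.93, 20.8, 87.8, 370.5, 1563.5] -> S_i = 4.93*4.22^i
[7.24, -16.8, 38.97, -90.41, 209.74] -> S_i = 7.24*(-2.32)^i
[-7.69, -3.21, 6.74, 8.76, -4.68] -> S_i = Random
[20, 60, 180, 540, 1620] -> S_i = 20*3^i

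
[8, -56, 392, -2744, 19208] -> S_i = 8*-7^i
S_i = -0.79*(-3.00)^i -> [-0.79, 2.37, -7.11, 21.33, -63.99]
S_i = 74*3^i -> [74, 222, 666, 1998, 5994]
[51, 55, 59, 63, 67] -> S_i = 51 + 4*i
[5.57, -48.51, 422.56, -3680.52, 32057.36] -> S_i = 5.57*(-8.71)^i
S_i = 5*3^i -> [5, 15, 45, 135, 405]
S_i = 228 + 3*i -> [228, 231, 234, 237, 240]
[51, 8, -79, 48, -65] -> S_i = Random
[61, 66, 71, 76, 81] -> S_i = 61 + 5*i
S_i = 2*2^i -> [2, 4, 8, 16, 32]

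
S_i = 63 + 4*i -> [63, 67, 71, 75, 79]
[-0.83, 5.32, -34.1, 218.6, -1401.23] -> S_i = -0.83*(-6.41)^i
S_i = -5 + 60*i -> [-5, 55, 115, 175, 235]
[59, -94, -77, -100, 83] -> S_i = Random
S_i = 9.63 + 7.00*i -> [9.63, 16.63, 23.63, 30.63, 37.63]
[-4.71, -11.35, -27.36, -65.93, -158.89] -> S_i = -4.71*2.41^i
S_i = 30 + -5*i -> [30, 25, 20, 15, 10]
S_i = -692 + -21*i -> [-692, -713, -734, -755, -776]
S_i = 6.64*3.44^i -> [6.64, 22.84, 78.58, 270.3, 929.83]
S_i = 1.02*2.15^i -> [1.02, 2.19, 4.71, 10.14, 21.79]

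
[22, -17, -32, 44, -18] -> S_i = Random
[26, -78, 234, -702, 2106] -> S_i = 26*-3^i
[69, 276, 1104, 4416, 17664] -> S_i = 69*4^i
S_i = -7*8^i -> [-7, -56, -448, -3584, -28672]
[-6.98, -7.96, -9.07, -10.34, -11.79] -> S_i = -6.98*1.14^i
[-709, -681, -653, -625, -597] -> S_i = -709 + 28*i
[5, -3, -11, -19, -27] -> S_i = 5 + -8*i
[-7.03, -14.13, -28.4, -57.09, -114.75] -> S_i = -7.03*2.01^i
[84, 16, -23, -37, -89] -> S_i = Random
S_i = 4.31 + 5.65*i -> [4.31, 9.96, 15.61, 21.26, 26.91]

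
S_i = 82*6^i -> [82, 492, 2952, 17712, 106272]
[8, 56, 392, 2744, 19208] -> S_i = 8*7^i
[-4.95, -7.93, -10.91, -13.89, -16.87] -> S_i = -4.95 + -2.98*i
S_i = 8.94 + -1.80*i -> [8.94, 7.14, 5.34, 3.54, 1.74]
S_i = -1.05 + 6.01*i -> [-1.05, 4.96, 10.97, 16.98, 22.99]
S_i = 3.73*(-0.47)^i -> [3.73, -1.75, 0.82, -0.39, 0.18]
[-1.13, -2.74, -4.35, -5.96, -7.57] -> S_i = -1.13 + -1.61*i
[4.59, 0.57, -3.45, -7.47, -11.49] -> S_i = 4.59 + -4.02*i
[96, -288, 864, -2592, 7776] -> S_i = 96*-3^i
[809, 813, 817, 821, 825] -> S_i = 809 + 4*i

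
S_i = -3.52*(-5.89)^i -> [-3.52, 20.73, -122.12, 719.26, -4236.47]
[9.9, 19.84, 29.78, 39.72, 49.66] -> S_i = 9.90 + 9.94*i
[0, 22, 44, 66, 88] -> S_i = 0 + 22*i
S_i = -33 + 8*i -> [-33, -25, -17, -9, -1]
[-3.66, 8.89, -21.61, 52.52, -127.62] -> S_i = -3.66*(-2.43)^i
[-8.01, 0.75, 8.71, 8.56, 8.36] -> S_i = Random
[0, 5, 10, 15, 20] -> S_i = 0 + 5*i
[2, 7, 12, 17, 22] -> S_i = 2 + 5*i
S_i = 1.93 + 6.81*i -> [1.93, 8.74, 15.55, 22.36, 29.17]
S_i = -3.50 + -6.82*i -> [-3.5, -10.32, -17.14, -23.96, -30.78]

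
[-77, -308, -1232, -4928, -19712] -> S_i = -77*4^i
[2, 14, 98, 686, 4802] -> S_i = 2*7^i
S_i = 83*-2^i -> [83, -166, 332, -664, 1328]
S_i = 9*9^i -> [9, 81, 729, 6561, 59049]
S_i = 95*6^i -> [95, 570, 3420, 20520, 123120]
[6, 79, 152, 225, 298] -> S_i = 6 + 73*i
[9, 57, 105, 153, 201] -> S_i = 9 + 48*i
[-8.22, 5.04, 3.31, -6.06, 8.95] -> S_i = Random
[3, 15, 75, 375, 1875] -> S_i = 3*5^i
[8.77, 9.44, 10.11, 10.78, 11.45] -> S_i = 8.77 + 0.67*i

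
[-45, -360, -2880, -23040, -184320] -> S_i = -45*8^i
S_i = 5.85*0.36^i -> [5.85, 2.11, 0.76, 0.27, 0.1]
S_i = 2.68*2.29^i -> [2.68, 6.14, 14.05, 32.18, 73.7]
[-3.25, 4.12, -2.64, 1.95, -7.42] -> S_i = Random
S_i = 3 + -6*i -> [3, -3, -9, -15, -21]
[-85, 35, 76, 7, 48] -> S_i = Random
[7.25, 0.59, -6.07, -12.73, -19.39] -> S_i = 7.25 + -6.66*i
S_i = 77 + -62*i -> [77, 15, -47, -109, -171]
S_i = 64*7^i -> [64, 448, 3136, 21952, 153664]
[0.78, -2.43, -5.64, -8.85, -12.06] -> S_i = 0.78 + -3.21*i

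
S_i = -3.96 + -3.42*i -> [-3.96, -7.38, -10.8, -14.22, -17.64]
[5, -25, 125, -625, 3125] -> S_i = 5*-5^i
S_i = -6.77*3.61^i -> [-6.77, -24.44, -88.23, -318.5, -1149.79]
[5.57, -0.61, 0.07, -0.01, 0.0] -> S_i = 5.57*(-0.11)^i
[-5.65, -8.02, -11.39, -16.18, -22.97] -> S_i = -5.65*1.42^i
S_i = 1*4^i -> [1, 4, 16, 64, 256]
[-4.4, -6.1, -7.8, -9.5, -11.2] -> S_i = -4.40 + -1.70*i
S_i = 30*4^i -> [30, 120, 480, 1920, 7680]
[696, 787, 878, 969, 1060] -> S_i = 696 + 91*i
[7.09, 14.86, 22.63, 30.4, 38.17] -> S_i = 7.09 + 7.77*i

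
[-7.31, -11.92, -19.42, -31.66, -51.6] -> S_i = -7.31*1.63^i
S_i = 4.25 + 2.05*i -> [4.25, 6.3, 8.35, 10.4, 12.45]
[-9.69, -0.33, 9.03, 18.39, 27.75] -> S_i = -9.69 + 9.36*i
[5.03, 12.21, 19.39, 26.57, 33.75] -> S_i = 5.03 + 7.18*i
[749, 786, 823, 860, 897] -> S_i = 749 + 37*i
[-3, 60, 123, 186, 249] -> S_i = -3 + 63*i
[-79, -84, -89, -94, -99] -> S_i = -79 + -5*i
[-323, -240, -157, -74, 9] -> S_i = -323 + 83*i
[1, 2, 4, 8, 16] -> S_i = 1*2^i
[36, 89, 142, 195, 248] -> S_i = 36 + 53*i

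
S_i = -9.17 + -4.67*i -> [-9.17, -13.84, -18.51, -23.18, -27.85]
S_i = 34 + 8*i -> [34, 42, 50, 58, 66]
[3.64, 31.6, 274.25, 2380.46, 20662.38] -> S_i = 3.64*8.68^i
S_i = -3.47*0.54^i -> [-3.47, -1.87, -1.01, -0.55, -0.3]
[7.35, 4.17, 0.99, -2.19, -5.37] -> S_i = 7.35 + -3.18*i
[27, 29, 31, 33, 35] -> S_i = 27 + 2*i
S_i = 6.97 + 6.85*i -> [6.97, 13.82, 20.67, 27.52, 34.37]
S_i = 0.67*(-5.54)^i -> [0.67, -3.71, 20.56, -113.92, 631.12]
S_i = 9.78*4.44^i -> [9.78, 43.42, 192.8, 856.03, 3800.76]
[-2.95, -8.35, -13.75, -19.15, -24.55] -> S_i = -2.95 + -5.40*i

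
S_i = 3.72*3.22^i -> [3.72, 11.98, 38.57, 124.2, 399.91]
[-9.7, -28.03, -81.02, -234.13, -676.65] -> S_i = -9.70*2.89^i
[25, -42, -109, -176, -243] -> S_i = 25 + -67*i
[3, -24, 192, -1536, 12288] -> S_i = 3*-8^i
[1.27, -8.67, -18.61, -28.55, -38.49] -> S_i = 1.27 + -9.94*i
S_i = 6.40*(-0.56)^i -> [6.4, -3.58, 2.01, -1.12, 0.63]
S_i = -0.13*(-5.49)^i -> [-0.13, 0.71, -3.92, 21.51, -118.1]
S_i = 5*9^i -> [5, 45, 405, 3645, 32805]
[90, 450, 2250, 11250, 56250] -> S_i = 90*5^i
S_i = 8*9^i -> [8, 72, 648, 5832, 52488]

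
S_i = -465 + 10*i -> [-465, -455, -445, -435, -425]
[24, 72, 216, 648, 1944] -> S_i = 24*3^i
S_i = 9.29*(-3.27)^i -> [9.29, -30.38, 99.34, -324.83, 1062.2]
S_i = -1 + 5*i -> [-1, 4, 9, 14, 19]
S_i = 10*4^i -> [10, 40, 160, 640, 2560]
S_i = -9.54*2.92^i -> [-9.54, -27.86, -81.34, -237.52, -693.55]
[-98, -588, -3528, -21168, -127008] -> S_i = -98*6^i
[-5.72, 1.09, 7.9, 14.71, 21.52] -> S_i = -5.72 + 6.81*i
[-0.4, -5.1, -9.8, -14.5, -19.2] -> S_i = -0.40 + -4.70*i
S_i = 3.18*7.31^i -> [3.18, 23.25, 169.93, 1242.16, 9080.23]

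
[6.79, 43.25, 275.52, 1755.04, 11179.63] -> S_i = 6.79*6.37^i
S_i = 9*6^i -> [9, 54, 324, 1944, 11664]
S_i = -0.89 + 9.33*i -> [-0.89, 8.44, 17.77, 27.1, 36.43]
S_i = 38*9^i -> [38, 342, 3078, 27702, 249318]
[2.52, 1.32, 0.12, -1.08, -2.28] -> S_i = 2.52 + -1.20*i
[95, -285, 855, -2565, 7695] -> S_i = 95*-3^i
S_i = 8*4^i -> [8, 32, 128, 512, 2048]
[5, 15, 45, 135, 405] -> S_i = 5*3^i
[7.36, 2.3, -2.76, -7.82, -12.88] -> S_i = 7.36 + -5.06*i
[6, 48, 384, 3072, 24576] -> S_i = 6*8^i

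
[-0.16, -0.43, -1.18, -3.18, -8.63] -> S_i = -0.16*2.71^i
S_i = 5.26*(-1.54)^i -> [5.26, -8.1, 12.47, -19.21, 29.58]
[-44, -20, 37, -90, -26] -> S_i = Random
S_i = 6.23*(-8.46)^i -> [6.23, -52.71, 445.89, -3772.24, 31913.14]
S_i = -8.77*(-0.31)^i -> [-8.77, 2.72, -0.84, 0.26, -0.08]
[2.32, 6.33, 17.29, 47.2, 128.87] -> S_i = 2.32*2.73^i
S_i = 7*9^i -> [7, 63, 567, 5103, 45927]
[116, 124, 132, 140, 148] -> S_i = 116 + 8*i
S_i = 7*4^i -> [7, 28, 112, 448, 1792]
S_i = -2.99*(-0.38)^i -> [-2.99, 1.14, -0.43, 0.16, -0.06]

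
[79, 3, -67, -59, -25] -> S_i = Random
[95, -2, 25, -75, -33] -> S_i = Random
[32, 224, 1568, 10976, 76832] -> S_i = 32*7^i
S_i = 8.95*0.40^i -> [8.95, 3.58, 1.43, 0.57, 0.23]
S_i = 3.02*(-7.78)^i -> [3.02, -23.5, 182.8, -1422.15, 11064.34]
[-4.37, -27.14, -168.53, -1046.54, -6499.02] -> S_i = -4.37*6.21^i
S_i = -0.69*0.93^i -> [-0.69, -0.64, -0.6, -0.56, -0.52]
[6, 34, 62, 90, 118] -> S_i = 6 + 28*i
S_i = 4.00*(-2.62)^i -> [4.0, -10.48, 27.46, -71.94, 188.48]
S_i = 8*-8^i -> [8, -64, 512, -4096, 32768]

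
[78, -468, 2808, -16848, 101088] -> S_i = 78*-6^i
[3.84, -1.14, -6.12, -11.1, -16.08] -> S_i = 3.84 + -4.98*i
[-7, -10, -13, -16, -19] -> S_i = -7 + -3*i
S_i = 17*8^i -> [17, 136, 1088, 8704, 69632]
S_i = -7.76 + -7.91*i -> [-7.76, -15.67, -23.58, -31.49, -39.4]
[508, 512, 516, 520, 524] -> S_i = 508 + 4*i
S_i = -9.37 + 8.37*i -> [-9.37, -1.0, 7.37, 15.74, 24.11]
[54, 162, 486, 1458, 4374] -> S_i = 54*3^i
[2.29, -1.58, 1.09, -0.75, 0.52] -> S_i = 2.29*(-0.69)^i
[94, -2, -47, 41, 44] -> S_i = Random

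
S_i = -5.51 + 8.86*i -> [-5.51, 3.35, 12.21, 21.07, 29.93]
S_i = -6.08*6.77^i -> [-6.08, -41.16, -278.66, -1886.56, -12771.98]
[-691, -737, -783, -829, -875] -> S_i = -691 + -46*i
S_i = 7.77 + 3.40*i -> [7.77, 11.17, 14.57, 17.97, 21.37]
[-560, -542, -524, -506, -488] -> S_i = -560 + 18*i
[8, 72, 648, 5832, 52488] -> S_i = 8*9^i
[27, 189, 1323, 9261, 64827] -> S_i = 27*7^i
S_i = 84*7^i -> [84, 588, 4116, 28812, 201684]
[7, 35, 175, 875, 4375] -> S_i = 7*5^i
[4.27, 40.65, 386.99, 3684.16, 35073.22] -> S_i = 4.27*9.52^i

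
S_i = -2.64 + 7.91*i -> [-2.64, 5.27, 13.18, 21.09, 29.0]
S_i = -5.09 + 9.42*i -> [-5.09, 4.33, 13.75, 23.17, 32.59]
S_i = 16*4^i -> [16, 64, 256, 1024, 4096]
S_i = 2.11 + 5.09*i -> [2.11, 7.2, 12.29, 17.38, 22.47]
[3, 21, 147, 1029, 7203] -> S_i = 3*7^i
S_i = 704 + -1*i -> [704, 703, 702, 701, 700]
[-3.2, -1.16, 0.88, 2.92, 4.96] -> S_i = -3.20 + 2.04*i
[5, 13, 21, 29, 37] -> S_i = 5 + 8*i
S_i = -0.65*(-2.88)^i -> [-0.65, 1.87, -5.39, 15.53, -44.72]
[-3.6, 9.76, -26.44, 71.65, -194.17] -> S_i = -3.60*(-2.71)^i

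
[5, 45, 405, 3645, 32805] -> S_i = 5*9^i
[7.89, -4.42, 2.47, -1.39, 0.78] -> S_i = 7.89*(-0.56)^i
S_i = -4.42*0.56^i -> [-4.42, -2.48, -1.39, -0.78, -0.43]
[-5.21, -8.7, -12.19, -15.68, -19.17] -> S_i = -5.21 + -3.49*i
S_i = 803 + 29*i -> [803, 832, 861, 890, 919]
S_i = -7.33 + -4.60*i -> [-7.33, -11.93, -16.53, -21.13, -25.73]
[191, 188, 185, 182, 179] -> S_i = 191 + -3*i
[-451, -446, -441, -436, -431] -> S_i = -451 + 5*i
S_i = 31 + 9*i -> [31, 40, 49, 58, 67]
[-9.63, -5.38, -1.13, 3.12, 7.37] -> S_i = -9.63 + 4.25*i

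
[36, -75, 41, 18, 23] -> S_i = Random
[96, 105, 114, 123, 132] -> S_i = 96 + 9*i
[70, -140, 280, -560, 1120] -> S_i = 70*-2^i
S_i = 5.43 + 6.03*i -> [5.43, 11.46, 17.49, 23.52, 29.55]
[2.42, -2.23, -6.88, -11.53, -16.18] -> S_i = 2.42 + -4.65*i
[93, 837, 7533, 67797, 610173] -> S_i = 93*9^i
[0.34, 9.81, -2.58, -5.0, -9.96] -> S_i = Random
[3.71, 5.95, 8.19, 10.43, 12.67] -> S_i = 3.71 + 2.24*i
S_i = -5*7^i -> [-5, -35, -245, -1715, -12005]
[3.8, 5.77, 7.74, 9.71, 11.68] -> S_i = 3.80 + 1.97*i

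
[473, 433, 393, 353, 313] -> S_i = 473 + -40*i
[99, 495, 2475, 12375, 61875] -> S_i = 99*5^i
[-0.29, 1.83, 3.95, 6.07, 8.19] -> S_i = -0.29 + 2.12*i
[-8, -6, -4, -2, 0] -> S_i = -8 + 2*i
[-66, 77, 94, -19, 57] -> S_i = Random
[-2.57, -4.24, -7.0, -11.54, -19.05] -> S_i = -2.57*1.65^i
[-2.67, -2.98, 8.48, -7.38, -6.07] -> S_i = Random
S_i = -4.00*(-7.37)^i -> [-4.0, 29.48, -217.27, 1601.26, -11801.3]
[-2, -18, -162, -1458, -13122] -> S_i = -2*9^i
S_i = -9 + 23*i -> [-9, 14, 37, 60, 83]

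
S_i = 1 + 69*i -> [1, 70, 139, 208, 277]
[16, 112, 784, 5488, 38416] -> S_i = 16*7^i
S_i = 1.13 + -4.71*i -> [1.13, -3.58, -8.29, -13.0, -17.71]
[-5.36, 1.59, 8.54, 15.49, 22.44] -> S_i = -5.36 + 6.95*i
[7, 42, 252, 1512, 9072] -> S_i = 7*6^i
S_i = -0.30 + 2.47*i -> [-0.3, 2.17, 4.64, 7.11, 9.58]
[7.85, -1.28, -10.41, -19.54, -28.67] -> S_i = 7.85 + -9.13*i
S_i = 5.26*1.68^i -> [5.26, 8.84, 14.85, 24.94, 41.9]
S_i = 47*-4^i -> [47, -188, 752, -3008, 12032]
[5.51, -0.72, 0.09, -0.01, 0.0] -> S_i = 5.51*(-0.13)^i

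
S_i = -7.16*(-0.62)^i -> [-7.16, 4.44, -2.75, 1.71, -1.06]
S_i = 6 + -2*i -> [6, 4, 2, 0, -2]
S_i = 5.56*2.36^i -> [5.56, 13.12, 30.97, 73.08, 172.47]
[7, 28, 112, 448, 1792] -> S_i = 7*4^i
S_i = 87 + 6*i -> [87, 93, 99, 105, 111]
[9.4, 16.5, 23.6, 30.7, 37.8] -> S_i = 9.40 + 7.10*i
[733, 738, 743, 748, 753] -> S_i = 733 + 5*i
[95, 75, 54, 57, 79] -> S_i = Random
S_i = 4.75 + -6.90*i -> [4.75, -2.15, -9.05, -15.95, -22.85]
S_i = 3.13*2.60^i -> [3.13, 8.14, 21.16, 55.01, 143.03]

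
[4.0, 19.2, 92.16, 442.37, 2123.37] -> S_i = 4.00*4.80^i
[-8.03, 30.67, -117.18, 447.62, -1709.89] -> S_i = -8.03*(-3.82)^i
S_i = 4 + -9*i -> [4, -5, -14, -23, -32]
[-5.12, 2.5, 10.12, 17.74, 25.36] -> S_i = -5.12 + 7.62*i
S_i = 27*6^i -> [27, 162, 972, 5832, 34992]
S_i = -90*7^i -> [-90, -630, -4410, -30870, -216090]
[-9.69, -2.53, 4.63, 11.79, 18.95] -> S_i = -9.69 + 7.16*i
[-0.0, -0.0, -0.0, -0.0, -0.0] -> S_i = -0.00*2.17^i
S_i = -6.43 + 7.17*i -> [-6.43, 0.74, 7.91, 15.08, 22.25]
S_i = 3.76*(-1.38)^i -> [3.76, -5.19, 7.16, -9.88, 13.64]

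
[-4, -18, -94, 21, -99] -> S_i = Random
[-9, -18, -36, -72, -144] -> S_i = -9*2^i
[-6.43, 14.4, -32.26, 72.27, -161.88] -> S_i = -6.43*(-2.24)^i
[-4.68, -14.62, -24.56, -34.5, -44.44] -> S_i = -4.68 + -9.94*i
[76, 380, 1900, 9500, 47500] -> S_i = 76*5^i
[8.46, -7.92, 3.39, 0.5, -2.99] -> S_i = Random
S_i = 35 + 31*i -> [35, 66, 97, 128, 159]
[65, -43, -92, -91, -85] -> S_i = Random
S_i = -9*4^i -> [-9, -36, -144, -576, -2304]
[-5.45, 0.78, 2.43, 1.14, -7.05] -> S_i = Random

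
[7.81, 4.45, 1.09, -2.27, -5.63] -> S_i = 7.81 + -3.36*i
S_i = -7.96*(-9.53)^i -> [-7.96, 75.86, -722.93, 6889.56, -65657.55]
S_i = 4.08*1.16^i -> [4.08, 4.73, 5.49, 6.37, 7.39]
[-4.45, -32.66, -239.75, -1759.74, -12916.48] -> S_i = -4.45*7.34^i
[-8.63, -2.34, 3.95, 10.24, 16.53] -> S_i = -8.63 + 6.29*i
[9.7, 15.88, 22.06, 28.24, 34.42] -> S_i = 9.70 + 6.18*i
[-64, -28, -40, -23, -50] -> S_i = Random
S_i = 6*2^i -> [6, 12, 24, 48, 96]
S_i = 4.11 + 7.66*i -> [4.11, 11.77, 19.43, 27.09, 34.75]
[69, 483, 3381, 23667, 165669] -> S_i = 69*7^i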